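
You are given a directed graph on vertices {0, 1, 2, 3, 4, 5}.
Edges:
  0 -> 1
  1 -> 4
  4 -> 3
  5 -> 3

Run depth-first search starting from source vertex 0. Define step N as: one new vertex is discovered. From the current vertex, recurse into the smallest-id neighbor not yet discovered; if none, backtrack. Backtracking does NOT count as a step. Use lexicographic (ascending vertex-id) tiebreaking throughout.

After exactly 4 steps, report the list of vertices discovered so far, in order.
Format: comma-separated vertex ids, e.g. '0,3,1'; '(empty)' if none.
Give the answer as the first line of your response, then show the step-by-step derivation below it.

0,1,4,3

step 1: discover 0; path=0; order=0
step 2: discover 1; path=0>1; order=0,1
step 3: discover 4; path=0>1>4; order=0,1,4
step 4: discover 3; path=0>1>4>3; order=0,1,4,3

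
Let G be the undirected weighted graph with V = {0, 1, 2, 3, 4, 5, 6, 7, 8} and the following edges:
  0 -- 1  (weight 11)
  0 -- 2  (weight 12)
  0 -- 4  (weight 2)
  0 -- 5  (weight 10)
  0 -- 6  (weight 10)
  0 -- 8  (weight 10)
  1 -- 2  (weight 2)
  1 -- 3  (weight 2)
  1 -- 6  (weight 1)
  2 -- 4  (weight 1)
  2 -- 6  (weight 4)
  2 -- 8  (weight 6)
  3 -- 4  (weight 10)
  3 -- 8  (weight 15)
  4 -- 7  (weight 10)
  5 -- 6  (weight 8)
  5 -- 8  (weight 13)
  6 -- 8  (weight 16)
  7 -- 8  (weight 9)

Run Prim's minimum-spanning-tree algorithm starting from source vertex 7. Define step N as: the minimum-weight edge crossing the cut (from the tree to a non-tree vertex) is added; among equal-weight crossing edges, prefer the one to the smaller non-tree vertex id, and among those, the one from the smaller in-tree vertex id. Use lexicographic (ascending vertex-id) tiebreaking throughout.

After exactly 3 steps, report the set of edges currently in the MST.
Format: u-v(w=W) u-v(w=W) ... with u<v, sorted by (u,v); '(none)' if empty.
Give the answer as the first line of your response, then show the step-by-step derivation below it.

2-4(w=1) 2-8(w=6) 7-8(w=9)

step 1: add edge 7-8 (w=9); MST = {7-8(w=9)}
step 2: add edge 2-8 (w=6); MST = {2-8(w=6) 7-8(w=9)}
step 3: add edge 2-4 (w=1); MST = {2-4(w=1) 2-8(w=6) 7-8(w=9)}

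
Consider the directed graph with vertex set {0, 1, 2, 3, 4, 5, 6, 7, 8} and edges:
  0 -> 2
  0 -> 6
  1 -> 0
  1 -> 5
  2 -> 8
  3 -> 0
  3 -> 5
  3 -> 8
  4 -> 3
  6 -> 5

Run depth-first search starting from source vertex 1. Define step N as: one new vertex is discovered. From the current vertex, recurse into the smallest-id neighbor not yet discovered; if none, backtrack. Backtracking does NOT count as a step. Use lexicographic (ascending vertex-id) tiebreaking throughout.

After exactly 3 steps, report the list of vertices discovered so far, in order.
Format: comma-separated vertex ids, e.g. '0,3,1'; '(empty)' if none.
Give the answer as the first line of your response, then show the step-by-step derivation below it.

1,0,2

step 1: discover 1; path=1; order=1
step 2: discover 0; path=1>0; order=1,0
step 3: discover 2; path=1>0>2; order=1,0,2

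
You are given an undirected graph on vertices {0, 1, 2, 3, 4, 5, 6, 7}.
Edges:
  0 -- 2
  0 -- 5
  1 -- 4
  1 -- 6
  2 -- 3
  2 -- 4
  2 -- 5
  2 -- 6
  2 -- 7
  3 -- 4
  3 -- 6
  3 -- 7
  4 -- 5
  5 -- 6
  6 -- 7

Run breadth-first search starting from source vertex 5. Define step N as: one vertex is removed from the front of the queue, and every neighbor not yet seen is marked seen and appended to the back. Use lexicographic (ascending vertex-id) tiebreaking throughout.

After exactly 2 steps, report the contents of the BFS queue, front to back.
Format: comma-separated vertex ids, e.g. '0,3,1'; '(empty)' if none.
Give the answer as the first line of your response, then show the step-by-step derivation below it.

2,4,6

step 1: dequeue 5; queue=[0,2,4,6]; order=5
step 2: dequeue 0; queue=[2,4,6]; order=5,0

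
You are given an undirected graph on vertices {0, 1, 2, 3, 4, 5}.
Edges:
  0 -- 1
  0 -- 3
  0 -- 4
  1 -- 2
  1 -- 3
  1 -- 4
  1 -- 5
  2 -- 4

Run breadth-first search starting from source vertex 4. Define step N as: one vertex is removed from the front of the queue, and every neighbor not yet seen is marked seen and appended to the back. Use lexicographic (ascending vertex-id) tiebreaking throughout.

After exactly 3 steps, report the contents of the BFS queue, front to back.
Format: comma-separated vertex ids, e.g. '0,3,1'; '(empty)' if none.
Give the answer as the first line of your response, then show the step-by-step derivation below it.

2,3,5

step 1: dequeue 4; queue=[0,1,2]; order=4
step 2: dequeue 0; queue=[1,2,3]; order=4,0
step 3: dequeue 1; queue=[2,3,5]; order=4,0,1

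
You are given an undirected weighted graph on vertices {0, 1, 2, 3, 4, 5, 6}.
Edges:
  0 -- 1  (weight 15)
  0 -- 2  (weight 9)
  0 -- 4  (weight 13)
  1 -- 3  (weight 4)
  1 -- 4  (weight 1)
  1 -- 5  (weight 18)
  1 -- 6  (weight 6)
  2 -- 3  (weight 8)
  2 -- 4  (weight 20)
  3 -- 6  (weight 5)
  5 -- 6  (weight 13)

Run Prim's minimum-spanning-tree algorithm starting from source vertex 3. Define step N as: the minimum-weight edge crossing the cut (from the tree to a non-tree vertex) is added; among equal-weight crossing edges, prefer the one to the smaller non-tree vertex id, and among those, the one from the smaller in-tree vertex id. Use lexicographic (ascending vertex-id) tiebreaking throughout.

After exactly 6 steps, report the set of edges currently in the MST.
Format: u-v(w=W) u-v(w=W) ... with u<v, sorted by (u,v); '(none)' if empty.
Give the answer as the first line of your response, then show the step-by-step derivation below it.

0-2(w=9) 1-3(w=4) 1-4(w=1) 2-3(w=8) 3-6(w=5) 5-6(w=13)

step 1: add edge 1-3 (w=4); MST = {1-3(w=4)}
step 2: add edge 1-4 (w=1); MST = {1-3(w=4) 1-4(w=1)}
step 3: add edge 3-6 (w=5); MST = {1-3(w=4) 1-4(w=1) 3-6(w=5)}
step 4: add edge 2-3 (w=8); MST = {1-3(w=4) 1-4(w=1) 2-3(w=8) 3-6(w=5)}
step 5: add edge 0-2 (w=9); MST = {0-2(w=9) 1-3(w=4) 1-4(w=1) 2-3(w=8) 3-6(w=5)}
step 6: add edge 5-6 (w=13); MST = {0-2(w=9) 1-3(w=4) 1-4(w=1) 2-3(w=8) 3-6(w=5) 5-6(w=13)}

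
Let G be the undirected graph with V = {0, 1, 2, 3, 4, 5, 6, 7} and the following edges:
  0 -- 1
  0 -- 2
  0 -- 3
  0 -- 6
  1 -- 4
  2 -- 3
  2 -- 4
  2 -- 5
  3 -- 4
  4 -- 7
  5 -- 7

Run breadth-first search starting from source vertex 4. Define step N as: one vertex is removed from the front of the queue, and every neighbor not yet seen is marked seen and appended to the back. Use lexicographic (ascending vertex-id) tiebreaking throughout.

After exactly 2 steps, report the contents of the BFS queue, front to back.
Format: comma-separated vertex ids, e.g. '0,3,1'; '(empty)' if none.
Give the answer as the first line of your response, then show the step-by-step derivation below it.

2,3,7,0

step 1: dequeue 4; queue=[1,2,3,7]; order=4
step 2: dequeue 1; queue=[2,3,7,0]; order=4,1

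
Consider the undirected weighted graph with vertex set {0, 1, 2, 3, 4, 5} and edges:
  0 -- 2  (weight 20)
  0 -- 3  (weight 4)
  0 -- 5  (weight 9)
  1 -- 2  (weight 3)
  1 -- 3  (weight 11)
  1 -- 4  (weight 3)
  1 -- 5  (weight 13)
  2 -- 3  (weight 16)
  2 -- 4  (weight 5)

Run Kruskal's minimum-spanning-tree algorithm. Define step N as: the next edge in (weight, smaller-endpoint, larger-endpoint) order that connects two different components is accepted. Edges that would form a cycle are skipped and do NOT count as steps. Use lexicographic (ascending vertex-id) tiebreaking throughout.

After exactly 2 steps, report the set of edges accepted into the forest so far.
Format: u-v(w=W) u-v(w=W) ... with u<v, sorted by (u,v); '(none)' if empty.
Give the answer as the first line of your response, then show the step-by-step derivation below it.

1-2(w=3) 1-4(w=3)

step 1: add edge 1-2 (w=3); MST = {1-2(w=3)}
step 2: add edge 1-4 (w=3); MST = {1-2(w=3) 1-4(w=3)}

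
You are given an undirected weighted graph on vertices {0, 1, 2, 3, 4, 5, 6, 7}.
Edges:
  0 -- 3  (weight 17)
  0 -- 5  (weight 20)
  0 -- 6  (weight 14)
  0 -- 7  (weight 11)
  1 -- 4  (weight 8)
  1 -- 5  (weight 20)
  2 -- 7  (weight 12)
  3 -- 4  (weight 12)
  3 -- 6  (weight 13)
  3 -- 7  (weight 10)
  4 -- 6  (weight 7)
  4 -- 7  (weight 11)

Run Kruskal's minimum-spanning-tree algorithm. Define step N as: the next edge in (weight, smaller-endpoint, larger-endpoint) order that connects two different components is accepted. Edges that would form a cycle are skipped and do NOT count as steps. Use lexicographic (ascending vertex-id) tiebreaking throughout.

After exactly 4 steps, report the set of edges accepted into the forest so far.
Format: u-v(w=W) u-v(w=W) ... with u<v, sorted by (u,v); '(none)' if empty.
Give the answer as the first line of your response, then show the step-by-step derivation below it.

0-7(w=11) 1-4(w=8) 3-7(w=10) 4-6(w=7)

step 1: add edge 4-6 (w=7); MST = {4-6(w=7)}
step 2: add edge 1-4 (w=8); MST = {1-4(w=8) 4-6(w=7)}
step 3: add edge 3-7 (w=10); MST = {1-4(w=8) 3-7(w=10) 4-6(w=7)}
step 4: add edge 0-7 (w=11); MST = {0-7(w=11) 1-4(w=8) 3-7(w=10) 4-6(w=7)}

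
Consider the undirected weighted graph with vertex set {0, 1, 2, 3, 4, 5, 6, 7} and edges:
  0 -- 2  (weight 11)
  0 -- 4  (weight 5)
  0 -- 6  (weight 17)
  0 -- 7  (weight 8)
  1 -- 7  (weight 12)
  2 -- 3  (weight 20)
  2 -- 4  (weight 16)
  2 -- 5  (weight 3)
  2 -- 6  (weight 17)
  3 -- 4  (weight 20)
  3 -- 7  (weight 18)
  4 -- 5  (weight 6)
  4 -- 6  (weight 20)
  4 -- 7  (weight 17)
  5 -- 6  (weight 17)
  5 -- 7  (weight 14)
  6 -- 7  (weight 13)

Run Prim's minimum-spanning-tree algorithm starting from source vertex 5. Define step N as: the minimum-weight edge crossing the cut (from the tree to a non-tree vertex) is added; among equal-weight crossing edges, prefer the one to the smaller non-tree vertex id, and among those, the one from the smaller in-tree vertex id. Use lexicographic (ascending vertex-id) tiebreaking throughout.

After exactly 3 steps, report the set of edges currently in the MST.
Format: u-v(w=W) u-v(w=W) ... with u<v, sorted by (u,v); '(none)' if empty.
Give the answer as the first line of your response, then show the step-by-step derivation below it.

0-4(w=5) 2-5(w=3) 4-5(w=6)

step 1: add edge 2-5 (w=3); MST = {2-5(w=3)}
step 2: add edge 4-5 (w=6); MST = {2-5(w=3) 4-5(w=6)}
step 3: add edge 0-4 (w=5); MST = {0-4(w=5) 2-5(w=3) 4-5(w=6)}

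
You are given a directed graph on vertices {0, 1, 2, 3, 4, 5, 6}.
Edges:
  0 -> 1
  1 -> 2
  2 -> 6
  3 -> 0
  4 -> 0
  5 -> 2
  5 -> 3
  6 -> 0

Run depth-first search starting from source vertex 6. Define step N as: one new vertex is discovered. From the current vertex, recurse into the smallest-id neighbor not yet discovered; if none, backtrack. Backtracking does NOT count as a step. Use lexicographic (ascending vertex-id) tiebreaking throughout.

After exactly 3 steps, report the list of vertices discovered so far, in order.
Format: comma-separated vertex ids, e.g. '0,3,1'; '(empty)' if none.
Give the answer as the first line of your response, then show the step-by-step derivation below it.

6,0,1

step 1: discover 6; path=6; order=6
step 2: discover 0; path=6>0; order=6,0
step 3: discover 1; path=6>0>1; order=6,0,1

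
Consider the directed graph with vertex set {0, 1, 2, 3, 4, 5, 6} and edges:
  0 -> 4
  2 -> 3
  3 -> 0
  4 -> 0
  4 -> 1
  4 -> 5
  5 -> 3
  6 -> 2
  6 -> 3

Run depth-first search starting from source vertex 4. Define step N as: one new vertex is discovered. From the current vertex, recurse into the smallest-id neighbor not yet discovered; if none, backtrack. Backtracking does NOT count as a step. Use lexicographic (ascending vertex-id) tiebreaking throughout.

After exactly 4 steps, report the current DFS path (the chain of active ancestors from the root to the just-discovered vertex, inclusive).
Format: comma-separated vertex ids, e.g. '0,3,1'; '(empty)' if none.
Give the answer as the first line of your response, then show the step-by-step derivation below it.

4,5

step 1: discover 4; path=4; order=4
step 2: discover 0; path=4>0; order=4,0
step 3: discover 1; path=4>1; order=4,0,1
step 4: discover 5; path=4>5; order=4,0,1,5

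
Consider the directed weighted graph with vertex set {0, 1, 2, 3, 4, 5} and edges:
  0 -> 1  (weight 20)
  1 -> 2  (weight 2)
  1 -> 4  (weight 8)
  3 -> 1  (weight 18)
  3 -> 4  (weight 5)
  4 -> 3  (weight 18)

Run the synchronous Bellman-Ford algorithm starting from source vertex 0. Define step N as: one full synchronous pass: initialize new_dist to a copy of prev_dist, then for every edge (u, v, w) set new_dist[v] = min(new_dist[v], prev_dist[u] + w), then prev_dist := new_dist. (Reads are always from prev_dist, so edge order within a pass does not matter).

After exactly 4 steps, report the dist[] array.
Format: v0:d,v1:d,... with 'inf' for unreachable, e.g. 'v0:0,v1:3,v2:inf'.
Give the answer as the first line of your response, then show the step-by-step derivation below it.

v0:0,v1:20,v2:22,v3:46,v4:28,v5:inf

step 1: dist = v0:0,v1:20,v2:inf,v3:inf,v4:inf,v5:inf
step 2: dist = v0:0,v1:20,v2:22,v3:inf,v4:28,v5:inf
step 3: dist = v0:0,v1:20,v2:22,v3:46,v4:28,v5:inf
step 4: dist = v0:0,v1:20,v2:22,v3:46,v4:28,v5:inf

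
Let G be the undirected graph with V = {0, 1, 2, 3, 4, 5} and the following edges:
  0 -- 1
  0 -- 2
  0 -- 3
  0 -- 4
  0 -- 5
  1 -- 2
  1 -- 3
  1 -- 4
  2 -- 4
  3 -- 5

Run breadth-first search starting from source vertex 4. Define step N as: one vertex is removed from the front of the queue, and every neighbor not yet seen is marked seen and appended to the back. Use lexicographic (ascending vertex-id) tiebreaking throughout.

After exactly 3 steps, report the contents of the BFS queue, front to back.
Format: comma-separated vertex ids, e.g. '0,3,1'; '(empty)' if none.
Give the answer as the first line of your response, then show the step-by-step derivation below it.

2,3,5

step 1: dequeue 4; queue=[0,1,2]; order=4
step 2: dequeue 0; queue=[1,2,3,5]; order=4,0
step 3: dequeue 1; queue=[2,3,5]; order=4,0,1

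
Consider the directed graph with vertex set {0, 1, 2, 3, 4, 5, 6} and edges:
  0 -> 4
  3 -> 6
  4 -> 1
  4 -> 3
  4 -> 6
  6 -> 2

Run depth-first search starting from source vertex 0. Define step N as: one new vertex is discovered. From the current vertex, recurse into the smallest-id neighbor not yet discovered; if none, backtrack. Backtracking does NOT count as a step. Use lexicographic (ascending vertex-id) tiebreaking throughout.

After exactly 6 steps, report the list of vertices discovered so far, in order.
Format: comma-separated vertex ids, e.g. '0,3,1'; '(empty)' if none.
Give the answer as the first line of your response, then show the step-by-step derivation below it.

0,4,1,3,6,2

step 1: discover 0; path=0; order=0
step 2: discover 4; path=0>4; order=0,4
step 3: discover 1; path=0>4>1; order=0,4,1
step 4: discover 3; path=0>4>3; order=0,4,1,3
step 5: discover 6; path=0>4>3>6; order=0,4,1,3,6
step 6: discover 2; path=0>4>3>6>2; order=0,4,1,3,6,2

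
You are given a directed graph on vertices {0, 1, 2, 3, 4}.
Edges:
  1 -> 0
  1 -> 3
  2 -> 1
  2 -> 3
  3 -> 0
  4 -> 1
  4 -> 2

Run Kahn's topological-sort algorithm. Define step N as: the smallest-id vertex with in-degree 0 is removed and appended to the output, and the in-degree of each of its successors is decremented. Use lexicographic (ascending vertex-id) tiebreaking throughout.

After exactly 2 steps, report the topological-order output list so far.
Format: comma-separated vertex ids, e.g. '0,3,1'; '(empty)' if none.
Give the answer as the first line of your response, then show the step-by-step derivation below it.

4,2

step 1: output 4; order=[4]; indeg=(2,1,0,2,0)
step 2: output 2; order=[4,2]; indeg=(2,0,0,1,0)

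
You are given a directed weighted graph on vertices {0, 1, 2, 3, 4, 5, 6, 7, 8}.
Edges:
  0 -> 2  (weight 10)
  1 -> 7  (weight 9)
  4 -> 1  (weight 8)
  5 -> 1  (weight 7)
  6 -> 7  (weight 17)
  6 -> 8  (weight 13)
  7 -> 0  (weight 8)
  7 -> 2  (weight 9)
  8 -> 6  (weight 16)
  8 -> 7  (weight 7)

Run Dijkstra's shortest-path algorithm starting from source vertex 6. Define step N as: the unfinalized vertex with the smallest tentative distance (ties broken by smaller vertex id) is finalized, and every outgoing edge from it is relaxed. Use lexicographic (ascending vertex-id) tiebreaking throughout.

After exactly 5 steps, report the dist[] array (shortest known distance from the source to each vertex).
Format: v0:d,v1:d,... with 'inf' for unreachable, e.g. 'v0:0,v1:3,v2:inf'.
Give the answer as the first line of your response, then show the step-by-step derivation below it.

v0:25,v1:inf,v2:26,v3:inf,v4:inf,v5:inf,v6:0,v7:17,v8:13

step 1: dist = v0:inf,v1:inf,v2:inf,v3:inf,v4:inf,v5:inf,v6:0,v7:17,v8:13
step 2: dist = v0:inf,v1:inf,v2:inf,v3:inf,v4:inf,v5:inf,v6:0,v7:17,v8:13
step 3: dist = v0:25,v1:inf,v2:26,v3:inf,v4:inf,v5:inf,v6:0,v7:17,v8:13
step 4: dist = v0:25,v1:inf,v2:26,v3:inf,v4:inf,v5:inf,v6:0,v7:17,v8:13
step 5: dist = v0:25,v1:inf,v2:26,v3:inf,v4:inf,v5:inf,v6:0,v7:17,v8:13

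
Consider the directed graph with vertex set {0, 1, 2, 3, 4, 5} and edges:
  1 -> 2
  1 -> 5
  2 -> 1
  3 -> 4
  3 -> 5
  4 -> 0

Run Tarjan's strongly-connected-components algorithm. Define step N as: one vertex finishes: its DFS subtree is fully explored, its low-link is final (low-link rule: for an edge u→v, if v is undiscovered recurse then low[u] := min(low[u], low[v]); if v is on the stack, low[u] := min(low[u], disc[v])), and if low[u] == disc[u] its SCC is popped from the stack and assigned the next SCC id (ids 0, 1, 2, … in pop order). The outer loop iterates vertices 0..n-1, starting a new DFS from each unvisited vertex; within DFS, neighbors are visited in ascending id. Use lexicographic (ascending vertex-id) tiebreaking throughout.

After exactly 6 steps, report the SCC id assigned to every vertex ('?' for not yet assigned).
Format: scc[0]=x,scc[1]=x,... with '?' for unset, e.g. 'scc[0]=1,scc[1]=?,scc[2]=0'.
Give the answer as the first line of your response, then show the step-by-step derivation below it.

scc[0]=0,scc[1]=2,scc[2]=2,scc[3]=4,scc[4]=3,scc[5]=1

step 1: low=(low[0]=0,low[1]=?,low[2]=?,low[3]=?,low[4]=?,low[5]=?); scc=(scc[0]=0,scc[1]=?,scc[2]=?,scc[3]=?,scc[4]=?,scc[5]=?)
step 2: low=(low[0]=0,low[1]=1,low[2]=1,low[3]=?,low[4]=?,low[5]=?); scc=(scc[0]=0,scc[1]=?,scc[2]=?,scc[3]=?,scc[4]=?,scc[5]=?)
step 3: low=(low[0]=0,low[1]=1,low[2]=1,low[3]=?,low[4]=?,low[5]=3); scc=(scc[0]=0,scc[1]=?,scc[2]=?,scc[3]=?,scc[4]=?,scc[5]=1)
step 4: low=(low[0]=0,low[1]=1,low[2]=1,low[3]=?,low[4]=?,low[5]=3); scc=(scc[0]=0,scc[1]=2,scc[2]=2,scc[3]=?,scc[4]=?,scc[5]=1)
step 5: low=(low[0]=0,low[1]=1,low[2]=1,low[3]=4,low[4]=5,low[5]=3); scc=(scc[0]=0,scc[1]=2,scc[2]=2,scc[3]=?,scc[4]=3,scc[5]=1)
step 6: low=(low[0]=0,low[1]=1,low[2]=1,low[3]=4,low[4]=5,low[5]=3); scc=(scc[0]=0,scc[1]=2,scc[2]=2,scc[3]=4,scc[4]=3,scc[5]=1)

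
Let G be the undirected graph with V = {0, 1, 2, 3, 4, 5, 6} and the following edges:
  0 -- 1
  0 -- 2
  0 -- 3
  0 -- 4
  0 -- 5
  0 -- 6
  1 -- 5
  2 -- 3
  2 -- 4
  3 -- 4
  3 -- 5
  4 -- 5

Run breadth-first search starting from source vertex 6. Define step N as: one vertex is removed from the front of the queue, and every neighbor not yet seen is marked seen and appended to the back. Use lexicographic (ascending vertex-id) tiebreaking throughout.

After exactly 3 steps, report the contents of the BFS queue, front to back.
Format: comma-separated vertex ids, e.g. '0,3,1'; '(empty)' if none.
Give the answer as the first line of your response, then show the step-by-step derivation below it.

2,3,4,5

step 1: dequeue 6; queue=[0]; order=6
step 2: dequeue 0; queue=[1,2,3,4,5]; order=6,0
step 3: dequeue 1; queue=[2,3,4,5]; order=6,0,1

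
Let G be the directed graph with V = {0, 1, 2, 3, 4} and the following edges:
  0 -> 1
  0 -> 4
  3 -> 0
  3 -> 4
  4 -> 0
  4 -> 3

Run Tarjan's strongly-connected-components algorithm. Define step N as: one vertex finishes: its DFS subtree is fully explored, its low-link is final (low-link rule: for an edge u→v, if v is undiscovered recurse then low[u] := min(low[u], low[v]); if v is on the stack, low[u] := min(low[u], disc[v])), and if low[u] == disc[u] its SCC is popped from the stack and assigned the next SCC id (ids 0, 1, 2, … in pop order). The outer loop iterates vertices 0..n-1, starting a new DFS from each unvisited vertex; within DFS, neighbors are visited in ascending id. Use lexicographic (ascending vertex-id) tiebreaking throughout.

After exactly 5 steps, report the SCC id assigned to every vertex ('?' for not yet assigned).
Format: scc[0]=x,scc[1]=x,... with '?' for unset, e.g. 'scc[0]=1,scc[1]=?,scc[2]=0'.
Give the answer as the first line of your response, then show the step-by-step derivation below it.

scc[0]=1,scc[1]=0,scc[2]=2,scc[3]=1,scc[4]=1

step 1: low=(low[0]=0,low[1]=1,low[2]=?,low[3]=?,low[4]=?); scc=(scc[0]=?,scc[1]=0,scc[2]=?,scc[3]=?,scc[4]=?)
step 2: low=(low[0]=0,low[1]=1,low[2]=?,low[3]=0,low[4]=0); scc=(scc[0]=?,scc[1]=0,scc[2]=?,scc[3]=?,scc[4]=?)
step 3: low=(low[0]=0,low[1]=1,low[2]=?,low[3]=0,low[4]=0); scc=(scc[0]=?,scc[1]=0,scc[2]=?,scc[3]=?,scc[4]=?)
step 4: low=(low[0]=0,low[1]=1,low[2]=?,low[3]=0,low[4]=0); scc=(scc[0]=1,scc[1]=0,scc[2]=?,scc[3]=1,scc[4]=1)
step 5: low=(low[0]=0,low[1]=1,low[2]=4,low[3]=0,low[4]=0); scc=(scc[0]=1,scc[1]=0,scc[2]=2,scc[3]=1,scc[4]=1)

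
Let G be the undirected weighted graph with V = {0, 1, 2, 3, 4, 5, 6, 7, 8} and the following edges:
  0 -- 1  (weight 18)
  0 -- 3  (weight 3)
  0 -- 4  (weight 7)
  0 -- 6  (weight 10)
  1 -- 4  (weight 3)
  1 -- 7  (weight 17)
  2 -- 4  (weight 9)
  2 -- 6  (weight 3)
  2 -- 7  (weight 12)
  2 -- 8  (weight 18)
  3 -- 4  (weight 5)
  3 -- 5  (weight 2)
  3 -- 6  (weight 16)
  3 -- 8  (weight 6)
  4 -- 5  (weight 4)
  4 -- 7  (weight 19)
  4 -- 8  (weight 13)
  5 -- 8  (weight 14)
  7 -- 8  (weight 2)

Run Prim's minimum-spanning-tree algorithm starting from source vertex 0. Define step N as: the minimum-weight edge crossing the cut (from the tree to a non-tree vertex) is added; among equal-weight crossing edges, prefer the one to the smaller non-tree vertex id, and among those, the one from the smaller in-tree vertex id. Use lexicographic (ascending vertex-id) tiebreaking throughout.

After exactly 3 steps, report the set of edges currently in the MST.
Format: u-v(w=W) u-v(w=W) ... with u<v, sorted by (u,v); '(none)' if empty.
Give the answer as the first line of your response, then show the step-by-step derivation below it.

0-3(w=3) 3-5(w=2) 4-5(w=4)

step 1: add edge 0-3 (w=3); MST = {0-3(w=3)}
step 2: add edge 3-5 (w=2); MST = {0-3(w=3) 3-5(w=2)}
step 3: add edge 4-5 (w=4); MST = {0-3(w=3) 3-5(w=2) 4-5(w=4)}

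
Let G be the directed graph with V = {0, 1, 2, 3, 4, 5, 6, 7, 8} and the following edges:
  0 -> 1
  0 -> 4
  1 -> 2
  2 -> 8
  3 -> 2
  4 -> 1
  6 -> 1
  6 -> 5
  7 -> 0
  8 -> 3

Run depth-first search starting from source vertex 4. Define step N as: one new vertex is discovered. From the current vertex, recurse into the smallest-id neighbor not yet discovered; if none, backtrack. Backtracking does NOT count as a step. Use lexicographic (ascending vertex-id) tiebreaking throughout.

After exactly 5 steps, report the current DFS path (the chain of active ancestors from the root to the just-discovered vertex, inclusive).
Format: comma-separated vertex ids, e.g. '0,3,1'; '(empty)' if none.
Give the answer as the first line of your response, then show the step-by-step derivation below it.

4,1,2,8,3

step 1: discover 4; path=4; order=4
step 2: discover 1; path=4>1; order=4,1
step 3: discover 2; path=4>1>2; order=4,1,2
step 4: discover 8; path=4>1>2>8; order=4,1,2,8
step 5: discover 3; path=4>1>2>8>3; order=4,1,2,8,3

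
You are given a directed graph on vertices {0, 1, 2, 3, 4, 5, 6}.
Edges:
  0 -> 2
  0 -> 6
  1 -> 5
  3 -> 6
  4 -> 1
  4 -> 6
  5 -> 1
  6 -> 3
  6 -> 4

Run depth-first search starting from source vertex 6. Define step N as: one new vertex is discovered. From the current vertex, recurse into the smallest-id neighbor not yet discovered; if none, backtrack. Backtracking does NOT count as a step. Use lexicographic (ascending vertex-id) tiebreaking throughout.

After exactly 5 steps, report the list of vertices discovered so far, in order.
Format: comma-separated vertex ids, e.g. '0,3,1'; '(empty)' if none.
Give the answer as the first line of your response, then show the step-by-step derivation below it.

6,3,4,1,5

step 1: discover 6; path=6; order=6
step 2: discover 3; path=6>3; order=6,3
step 3: discover 4; path=6>4; order=6,3,4
step 4: discover 1; path=6>4>1; order=6,3,4,1
step 5: discover 5; path=6>4>1>5; order=6,3,4,1,5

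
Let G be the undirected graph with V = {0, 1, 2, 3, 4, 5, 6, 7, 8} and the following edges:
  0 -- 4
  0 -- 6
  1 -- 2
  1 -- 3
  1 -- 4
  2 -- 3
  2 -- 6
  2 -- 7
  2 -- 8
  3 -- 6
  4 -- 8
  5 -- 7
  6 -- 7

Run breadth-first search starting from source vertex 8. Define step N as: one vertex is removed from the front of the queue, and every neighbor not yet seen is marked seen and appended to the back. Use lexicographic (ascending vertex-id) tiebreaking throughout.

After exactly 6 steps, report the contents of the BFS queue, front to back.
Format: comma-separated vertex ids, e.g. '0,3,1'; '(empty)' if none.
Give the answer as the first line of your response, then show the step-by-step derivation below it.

7,0

step 1: dequeue 8; queue=[2,4]; order=8
step 2: dequeue 2; queue=[4,1,3,6,7]; order=8,2
step 3: dequeue 4; queue=[1,3,6,7,0]; order=8,2,4
step 4: dequeue 1; queue=[3,6,7,0]; order=8,2,4,1
step 5: dequeue 3; queue=[6,7,0]; order=8,2,4,1,3
step 6: dequeue 6; queue=[7,0]; order=8,2,4,1,3,6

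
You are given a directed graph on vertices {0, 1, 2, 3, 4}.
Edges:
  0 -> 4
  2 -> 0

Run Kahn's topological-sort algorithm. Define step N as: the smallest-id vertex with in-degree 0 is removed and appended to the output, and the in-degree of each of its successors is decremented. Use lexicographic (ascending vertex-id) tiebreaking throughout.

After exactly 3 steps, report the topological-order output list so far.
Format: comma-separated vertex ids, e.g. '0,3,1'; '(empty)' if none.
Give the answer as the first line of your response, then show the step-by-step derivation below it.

1,2,0

step 1: output 1; order=[1]; indeg=(1,0,0,0,1)
step 2: output 2; order=[1,2]; indeg=(0,0,0,0,1)
step 3: output 0; order=[1,2,0]; indeg=(0,0,0,0,0)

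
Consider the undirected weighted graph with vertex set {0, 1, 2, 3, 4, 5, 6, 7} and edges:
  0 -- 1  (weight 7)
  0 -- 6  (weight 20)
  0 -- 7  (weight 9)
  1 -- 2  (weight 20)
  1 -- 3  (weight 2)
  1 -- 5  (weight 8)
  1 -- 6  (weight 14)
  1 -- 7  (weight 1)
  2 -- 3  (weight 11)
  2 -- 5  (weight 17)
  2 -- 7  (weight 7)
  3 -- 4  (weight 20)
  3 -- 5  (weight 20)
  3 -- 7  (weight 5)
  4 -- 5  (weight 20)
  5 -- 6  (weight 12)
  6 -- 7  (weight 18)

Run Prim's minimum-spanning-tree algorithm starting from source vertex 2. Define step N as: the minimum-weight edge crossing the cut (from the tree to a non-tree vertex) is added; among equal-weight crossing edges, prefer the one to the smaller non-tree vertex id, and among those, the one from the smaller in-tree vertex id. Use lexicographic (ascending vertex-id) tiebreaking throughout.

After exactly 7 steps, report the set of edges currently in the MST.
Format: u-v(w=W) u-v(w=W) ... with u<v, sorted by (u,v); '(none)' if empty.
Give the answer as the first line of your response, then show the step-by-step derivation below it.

0-1(w=7) 1-3(w=2) 1-5(w=8) 1-7(w=1) 2-7(w=7) 3-4(w=20) 5-6(w=12)

step 1: add edge 2-7 (w=7); MST = {2-7(w=7)}
step 2: add edge 1-7 (w=1); MST = {1-7(w=1) 2-7(w=7)}
step 3: add edge 1-3 (w=2); MST = {1-3(w=2) 1-7(w=1) 2-7(w=7)}
step 4: add edge 0-1 (w=7); MST = {0-1(w=7) 1-3(w=2) 1-7(w=1) 2-7(w=7)}
step 5: add edge 1-5 (w=8); MST = {0-1(w=7) 1-3(w=2) 1-5(w=8) 1-7(w=1) 2-7(w=7)}
step 6: add edge 5-6 (w=12); MST = {0-1(w=7) 1-3(w=2) 1-5(w=8) 1-7(w=1) 2-7(w=7) 5-6(w=12)}
step 7: add edge 3-4 (w=20); MST = {0-1(w=7) 1-3(w=2) 1-5(w=8) 1-7(w=1) 2-7(w=7) 3-4(w=20) 5-6(w=12)}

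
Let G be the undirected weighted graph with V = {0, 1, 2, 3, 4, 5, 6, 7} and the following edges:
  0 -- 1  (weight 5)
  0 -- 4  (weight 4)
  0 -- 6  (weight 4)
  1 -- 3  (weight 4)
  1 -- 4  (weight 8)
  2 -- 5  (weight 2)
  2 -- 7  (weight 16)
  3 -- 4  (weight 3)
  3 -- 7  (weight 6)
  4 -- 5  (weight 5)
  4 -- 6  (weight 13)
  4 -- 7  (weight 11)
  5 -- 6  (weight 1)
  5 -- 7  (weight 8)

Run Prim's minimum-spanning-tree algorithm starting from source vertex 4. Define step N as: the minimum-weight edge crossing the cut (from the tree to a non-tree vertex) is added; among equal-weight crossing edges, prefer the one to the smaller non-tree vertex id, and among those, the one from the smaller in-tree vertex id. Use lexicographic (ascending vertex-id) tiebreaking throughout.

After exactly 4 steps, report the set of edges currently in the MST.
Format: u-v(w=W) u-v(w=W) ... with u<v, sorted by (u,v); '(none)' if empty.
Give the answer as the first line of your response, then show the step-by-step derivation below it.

0-4(w=4) 0-6(w=4) 1-3(w=4) 3-4(w=3)

step 1: add edge 3-4 (w=3); MST = {3-4(w=3)}
step 2: add edge 0-4 (w=4); MST = {0-4(w=4) 3-4(w=3)}
step 3: add edge 1-3 (w=4); MST = {0-4(w=4) 1-3(w=4) 3-4(w=3)}
step 4: add edge 0-6 (w=4); MST = {0-4(w=4) 0-6(w=4) 1-3(w=4) 3-4(w=3)}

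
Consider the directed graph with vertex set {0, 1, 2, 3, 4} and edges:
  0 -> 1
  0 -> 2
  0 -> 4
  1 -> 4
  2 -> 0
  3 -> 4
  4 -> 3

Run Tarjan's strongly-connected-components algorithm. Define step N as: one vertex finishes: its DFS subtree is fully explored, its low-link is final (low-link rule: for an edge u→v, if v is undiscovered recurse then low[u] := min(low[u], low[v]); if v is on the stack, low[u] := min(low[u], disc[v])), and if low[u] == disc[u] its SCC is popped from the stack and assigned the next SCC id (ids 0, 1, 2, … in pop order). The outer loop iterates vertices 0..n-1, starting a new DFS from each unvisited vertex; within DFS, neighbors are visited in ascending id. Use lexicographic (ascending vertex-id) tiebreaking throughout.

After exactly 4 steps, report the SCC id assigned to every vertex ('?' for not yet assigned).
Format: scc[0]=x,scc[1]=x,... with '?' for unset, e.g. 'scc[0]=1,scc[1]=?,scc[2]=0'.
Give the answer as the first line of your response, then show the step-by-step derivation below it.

scc[0]=?,scc[1]=1,scc[2]=?,scc[3]=0,scc[4]=0

step 1: low=(low[0]=0,low[1]=1,low[2]=?,low[3]=2,low[4]=2); scc=(scc[0]=?,scc[1]=?,scc[2]=?,scc[3]=?,scc[4]=?)
step 2: low=(low[0]=0,low[1]=1,low[2]=?,low[3]=2,low[4]=2); scc=(scc[0]=?,scc[1]=?,scc[2]=?,scc[3]=0,scc[4]=0)
step 3: low=(low[0]=0,low[1]=1,low[2]=?,low[3]=2,low[4]=2); scc=(scc[0]=?,scc[1]=1,scc[2]=?,scc[3]=0,scc[4]=0)
step 4: low=(low[0]=0,low[1]=1,low[2]=0,low[3]=2,low[4]=2); scc=(scc[0]=?,scc[1]=1,scc[2]=?,scc[3]=0,scc[4]=0)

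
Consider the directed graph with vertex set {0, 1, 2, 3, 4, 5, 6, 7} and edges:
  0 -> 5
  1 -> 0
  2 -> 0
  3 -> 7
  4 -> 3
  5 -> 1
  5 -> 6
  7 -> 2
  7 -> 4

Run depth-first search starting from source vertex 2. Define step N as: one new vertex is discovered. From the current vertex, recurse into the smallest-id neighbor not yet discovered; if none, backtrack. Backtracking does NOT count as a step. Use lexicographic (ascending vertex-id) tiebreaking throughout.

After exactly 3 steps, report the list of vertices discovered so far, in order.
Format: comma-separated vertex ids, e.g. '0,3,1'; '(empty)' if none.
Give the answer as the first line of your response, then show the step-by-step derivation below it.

2,0,5

step 1: discover 2; path=2; order=2
step 2: discover 0; path=2>0; order=2,0
step 3: discover 5; path=2>0>5; order=2,0,5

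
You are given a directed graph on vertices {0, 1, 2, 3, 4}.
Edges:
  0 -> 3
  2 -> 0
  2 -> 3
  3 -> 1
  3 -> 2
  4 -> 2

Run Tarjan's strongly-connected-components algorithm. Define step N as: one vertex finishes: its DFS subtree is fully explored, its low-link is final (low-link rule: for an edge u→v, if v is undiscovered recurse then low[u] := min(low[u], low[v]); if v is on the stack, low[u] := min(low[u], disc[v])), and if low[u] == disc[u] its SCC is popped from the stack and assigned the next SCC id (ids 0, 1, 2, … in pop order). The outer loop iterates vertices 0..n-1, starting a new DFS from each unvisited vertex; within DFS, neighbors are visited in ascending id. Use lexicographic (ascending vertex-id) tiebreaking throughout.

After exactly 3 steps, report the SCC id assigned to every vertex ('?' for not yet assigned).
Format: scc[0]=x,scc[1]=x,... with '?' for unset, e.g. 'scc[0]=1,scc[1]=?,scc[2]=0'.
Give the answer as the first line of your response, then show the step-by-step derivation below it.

scc[0]=?,scc[1]=0,scc[2]=?,scc[3]=?,scc[4]=?

step 1: low=(low[0]=0,low[1]=2,low[2]=?,low[3]=1,low[4]=?); scc=(scc[0]=?,scc[1]=0,scc[2]=?,scc[3]=?,scc[4]=?)
step 2: low=(low[0]=0,low[1]=2,low[2]=0,low[3]=1,low[4]=?); scc=(scc[0]=?,scc[1]=0,scc[2]=?,scc[3]=?,scc[4]=?)
step 3: low=(low[0]=0,low[1]=2,low[2]=0,low[3]=0,low[4]=?); scc=(scc[0]=?,scc[1]=0,scc[2]=?,scc[3]=?,scc[4]=?)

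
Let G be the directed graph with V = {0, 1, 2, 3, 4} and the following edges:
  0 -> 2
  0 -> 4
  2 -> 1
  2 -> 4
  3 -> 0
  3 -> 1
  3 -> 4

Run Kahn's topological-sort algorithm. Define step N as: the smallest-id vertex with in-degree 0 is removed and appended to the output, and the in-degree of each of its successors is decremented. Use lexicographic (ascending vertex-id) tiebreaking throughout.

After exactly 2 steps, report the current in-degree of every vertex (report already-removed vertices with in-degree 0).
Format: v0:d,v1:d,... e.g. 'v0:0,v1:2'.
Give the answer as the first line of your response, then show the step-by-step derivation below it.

v0:0,v1:1,v2:0,v3:0,v4:1

step 1: output 3; order=[3]; indeg=(0,1,1,0,2)
step 2: output 0; order=[3,0]; indeg=(0,1,0,0,1)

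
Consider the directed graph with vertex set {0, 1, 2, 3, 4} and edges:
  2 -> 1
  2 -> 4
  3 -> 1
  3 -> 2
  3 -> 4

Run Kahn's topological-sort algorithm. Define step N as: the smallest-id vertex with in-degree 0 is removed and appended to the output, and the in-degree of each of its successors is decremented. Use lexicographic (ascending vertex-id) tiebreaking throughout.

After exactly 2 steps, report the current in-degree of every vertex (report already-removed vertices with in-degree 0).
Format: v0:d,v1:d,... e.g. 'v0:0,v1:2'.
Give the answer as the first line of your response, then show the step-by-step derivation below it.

v0:0,v1:1,v2:0,v3:0,v4:1

step 1: output 0; order=[0]; indeg=(0,2,1,0,2)
step 2: output 3; order=[0,3]; indeg=(0,1,0,0,1)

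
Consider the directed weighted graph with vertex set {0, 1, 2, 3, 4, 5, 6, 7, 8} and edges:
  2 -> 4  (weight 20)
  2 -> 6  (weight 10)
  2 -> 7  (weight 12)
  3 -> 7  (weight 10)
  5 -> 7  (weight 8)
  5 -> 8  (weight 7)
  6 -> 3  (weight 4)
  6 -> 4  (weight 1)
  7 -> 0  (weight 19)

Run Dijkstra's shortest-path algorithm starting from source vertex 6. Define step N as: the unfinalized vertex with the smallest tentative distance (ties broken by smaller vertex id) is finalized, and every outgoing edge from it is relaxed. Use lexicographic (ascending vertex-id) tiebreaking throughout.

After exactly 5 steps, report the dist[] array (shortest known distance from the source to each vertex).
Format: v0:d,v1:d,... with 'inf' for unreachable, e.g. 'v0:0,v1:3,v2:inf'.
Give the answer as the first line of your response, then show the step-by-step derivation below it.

v0:33,v1:inf,v2:inf,v3:4,v4:1,v5:inf,v6:0,v7:14,v8:inf

step 1: dist = v0:inf,v1:inf,v2:inf,v3:4,v4:1,v5:inf,v6:0,v7:inf,v8:inf
step 2: dist = v0:inf,v1:inf,v2:inf,v3:4,v4:1,v5:inf,v6:0,v7:inf,v8:inf
step 3: dist = v0:inf,v1:inf,v2:inf,v3:4,v4:1,v5:inf,v6:0,v7:14,v8:inf
step 4: dist = v0:33,v1:inf,v2:inf,v3:4,v4:1,v5:inf,v6:0,v7:14,v8:inf
step 5: dist = v0:33,v1:inf,v2:inf,v3:4,v4:1,v5:inf,v6:0,v7:14,v8:inf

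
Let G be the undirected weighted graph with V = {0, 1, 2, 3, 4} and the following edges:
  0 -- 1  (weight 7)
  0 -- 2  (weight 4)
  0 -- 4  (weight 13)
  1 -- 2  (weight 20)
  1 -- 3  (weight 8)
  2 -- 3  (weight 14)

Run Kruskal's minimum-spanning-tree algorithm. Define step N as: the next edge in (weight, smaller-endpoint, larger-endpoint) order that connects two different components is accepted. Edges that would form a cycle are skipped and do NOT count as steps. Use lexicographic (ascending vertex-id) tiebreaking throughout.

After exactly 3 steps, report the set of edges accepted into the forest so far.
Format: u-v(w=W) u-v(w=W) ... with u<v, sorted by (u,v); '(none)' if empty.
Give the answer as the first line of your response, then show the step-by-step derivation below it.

0-1(w=7) 0-2(w=4) 1-3(w=8)

step 1: add edge 0-2 (w=4); MST = {0-2(w=4)}
step 2: add edge 0-1 (w=7); MST = {0-1(w=7) 0-2(w=4)}
step 3: add edge 1-3 (w=8); MST = {0-1(w=7) 0-2(w=4) 1-3(w=8)}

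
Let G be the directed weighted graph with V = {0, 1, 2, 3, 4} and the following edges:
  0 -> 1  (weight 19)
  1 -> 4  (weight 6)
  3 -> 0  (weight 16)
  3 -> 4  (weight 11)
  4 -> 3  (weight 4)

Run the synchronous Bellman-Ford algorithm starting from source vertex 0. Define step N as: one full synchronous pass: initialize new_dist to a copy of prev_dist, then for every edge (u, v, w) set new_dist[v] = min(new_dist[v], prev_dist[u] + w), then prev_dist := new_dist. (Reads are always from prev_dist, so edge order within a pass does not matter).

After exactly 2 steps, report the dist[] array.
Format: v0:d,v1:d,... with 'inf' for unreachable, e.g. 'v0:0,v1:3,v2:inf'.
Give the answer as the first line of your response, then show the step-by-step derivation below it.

v0:0,v1:19,v2:inf,v3:inf,v4:25

step 1: dist = v0:0,v1:19,v2:inf,v3:inf,v4:inf
step 2: dist = v0:0,v1:19,v2:inf,v3:inf,v4:25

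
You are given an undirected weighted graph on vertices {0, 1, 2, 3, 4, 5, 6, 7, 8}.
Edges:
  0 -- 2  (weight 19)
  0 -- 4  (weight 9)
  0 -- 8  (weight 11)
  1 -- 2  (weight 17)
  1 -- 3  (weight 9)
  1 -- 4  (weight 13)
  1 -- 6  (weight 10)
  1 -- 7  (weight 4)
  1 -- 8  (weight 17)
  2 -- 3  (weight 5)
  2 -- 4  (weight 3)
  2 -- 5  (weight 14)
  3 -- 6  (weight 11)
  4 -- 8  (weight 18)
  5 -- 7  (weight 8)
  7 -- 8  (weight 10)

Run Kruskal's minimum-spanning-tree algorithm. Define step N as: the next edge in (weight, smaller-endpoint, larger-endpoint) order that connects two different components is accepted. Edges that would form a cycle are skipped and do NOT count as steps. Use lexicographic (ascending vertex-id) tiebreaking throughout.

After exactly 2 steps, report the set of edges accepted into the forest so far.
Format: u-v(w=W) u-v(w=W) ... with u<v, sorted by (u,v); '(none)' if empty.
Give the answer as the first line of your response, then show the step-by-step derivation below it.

1-7(w=4) 2-4(w=3)

step 1: add edge 2-4 (w=3); MST = {2-4(w=3)}
step 2: add edge 1-7 (w=4); MST = {1-7(w=4) 2-4(w=3)}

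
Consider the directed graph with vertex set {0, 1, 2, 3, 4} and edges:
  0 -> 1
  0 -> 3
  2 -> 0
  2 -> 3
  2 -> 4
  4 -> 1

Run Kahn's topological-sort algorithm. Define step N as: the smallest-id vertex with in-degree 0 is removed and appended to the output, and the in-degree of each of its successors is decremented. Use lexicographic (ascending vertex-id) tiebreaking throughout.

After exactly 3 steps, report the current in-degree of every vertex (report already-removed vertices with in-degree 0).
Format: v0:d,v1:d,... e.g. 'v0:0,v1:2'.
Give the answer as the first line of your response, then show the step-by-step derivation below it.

v0:0,v1:1,v2:0,v3:0,v4:0

step 1: output 2; order=[2]; indeg=(0,2,0,1,0)
step 2: output 0; order=[2,0]; indeg=(0,1,0,0,0)
step 3: output 3; order=[2,0,3]; indeg=(0,1,0,0,0)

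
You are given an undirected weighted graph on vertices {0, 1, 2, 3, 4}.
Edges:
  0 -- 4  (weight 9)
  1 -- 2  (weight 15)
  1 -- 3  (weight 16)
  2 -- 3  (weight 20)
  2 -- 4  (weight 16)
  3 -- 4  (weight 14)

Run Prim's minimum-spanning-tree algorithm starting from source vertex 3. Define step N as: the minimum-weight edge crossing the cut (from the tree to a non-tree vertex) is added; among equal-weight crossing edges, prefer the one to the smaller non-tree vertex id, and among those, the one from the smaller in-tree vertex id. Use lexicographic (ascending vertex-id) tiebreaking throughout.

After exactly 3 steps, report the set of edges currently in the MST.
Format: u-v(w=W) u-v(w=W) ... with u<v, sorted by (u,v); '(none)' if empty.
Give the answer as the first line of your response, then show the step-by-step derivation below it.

0-4(w=9) 1-3(w=16) 3-4(w=14)

step 1: add edge 3-4 (w=14); MST = {3-4(w=14)}
step 2: add edge 0-4 (w=9); MST = {0-4(w=9) 3-4(w=14)}
step 3: add edge 1-3 (w=16); MST = {0-4(w=9) 1-3(w=16) 3-4(w=14)}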